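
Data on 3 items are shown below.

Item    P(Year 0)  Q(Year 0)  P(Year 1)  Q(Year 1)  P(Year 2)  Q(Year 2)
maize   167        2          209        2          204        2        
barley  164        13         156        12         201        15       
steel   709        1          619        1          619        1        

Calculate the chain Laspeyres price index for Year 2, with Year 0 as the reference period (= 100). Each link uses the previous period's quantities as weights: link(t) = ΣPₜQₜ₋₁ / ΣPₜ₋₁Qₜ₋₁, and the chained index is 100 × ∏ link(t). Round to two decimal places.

114.12

Link Year 0→Year 1:
ΣP(Year 1)Q(Year 0) = 209×2 + 156×13 + 619×1 = 418 + 2028 + 619 = 3065
ΣP(Year 0)Q(Year 0) = 167×2 + 164×13 + 709×1 = 334 + 2132 + 709 = 3175
link = 3065/3175 = 0.965354
Link Year 1→Year 2:
ΣP(Year 2)Q(Year 1) = 204×2 + 201×12 + 619×1 = 408 + 2412 + 619 = 3439
ΣP(Year 1)Q(Year 1) = 209×2 + 156×12 + 619×1 = 418 + 1872 + 619 = 2909
link = 3439/2909 = 1.182193
Chained index = 100 × 0.965354 × 1.182193 = 114.1235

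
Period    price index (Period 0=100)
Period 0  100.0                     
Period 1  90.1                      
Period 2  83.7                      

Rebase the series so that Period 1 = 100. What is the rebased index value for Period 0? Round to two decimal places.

Rebased(Period 0) = 100.0 / 90.1 × 100 = 110.9878

110.99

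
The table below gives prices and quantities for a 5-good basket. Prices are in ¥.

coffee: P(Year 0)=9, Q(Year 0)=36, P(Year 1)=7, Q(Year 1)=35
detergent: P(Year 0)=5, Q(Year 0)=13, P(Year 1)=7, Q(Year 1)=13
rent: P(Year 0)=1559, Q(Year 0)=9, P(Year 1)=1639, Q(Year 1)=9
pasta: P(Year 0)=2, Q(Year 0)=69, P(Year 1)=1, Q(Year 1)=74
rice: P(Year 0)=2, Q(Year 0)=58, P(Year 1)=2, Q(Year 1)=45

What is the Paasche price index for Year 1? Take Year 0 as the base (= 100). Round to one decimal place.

104.1

Paasche price index uses current-period quantities as weights.
ΣP(Year 1)·Q(Year 1) = 7×35 + 7×13 + 1639×9 + 1×74 + 2×45 = 245 + 91 + 14751 + 74 + 90 = 15251
ΣP(Year 0)·Q(Year 1) = 9×35 + 5×13 + 1559×9 + 2×74 + 2×45 = 315 + 65 + 14031 + 148 + 90 = 14649
Index = 15251 / 14649 × 100 = 104.1095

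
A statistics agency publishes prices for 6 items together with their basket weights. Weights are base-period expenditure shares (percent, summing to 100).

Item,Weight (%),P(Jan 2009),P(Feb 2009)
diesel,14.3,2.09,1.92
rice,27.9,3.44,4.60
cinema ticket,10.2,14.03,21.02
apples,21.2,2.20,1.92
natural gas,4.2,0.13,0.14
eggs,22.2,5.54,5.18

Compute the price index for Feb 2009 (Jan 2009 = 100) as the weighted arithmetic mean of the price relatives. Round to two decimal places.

109.51

diesel: 14.3 × (1.92/2.09) = 14.3 × 0.918660 = 13.1368
rice: 27.9 × (4.60/3.44) = 27.9 × 1.337209 = 37.3081
cinema ticket: 10.2 × (21.02/14.03) = 10.2 × 1.498218 = 15.2818
apples: 21.2 × (1.92/2.20) = 21.2 × 0.872727 = 18.5018
natural gas: 4.2 × (0.14/0.13) = 4.2 × 1.076923 = 4.5231
eggs: 22.2 × (5.18/5.54) = 22.2 × 0.935018 = 20.7574
Index = Σ wᵢ·(p₁ᵢ/p₀ᵢ) = 13.1368 + 37.3081 + 15.2818 + 18.5018 + 4.5231 + 20.7574 = 109.5091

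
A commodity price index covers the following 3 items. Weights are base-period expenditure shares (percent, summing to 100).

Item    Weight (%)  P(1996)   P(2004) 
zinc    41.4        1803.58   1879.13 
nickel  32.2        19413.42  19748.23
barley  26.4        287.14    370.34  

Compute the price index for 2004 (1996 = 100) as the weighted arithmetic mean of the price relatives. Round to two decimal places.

109.94

zinc: 41.4 × (1879.13/1803.58) = 41.4 × 1.041889 = 43.1342
nickel: 32.2 × (19748.23/19413.42) = 32.2 × 1.017246 = 32.7553
barley: 26.4 × (370.34/287.14) = 26.4 × 1.289754 = 34.0495
Index = Σ wᵢ·(p₁ᵢ/p₀ᵢ) = 43.1342 + 32.7553 + 34.0495 = 109.9390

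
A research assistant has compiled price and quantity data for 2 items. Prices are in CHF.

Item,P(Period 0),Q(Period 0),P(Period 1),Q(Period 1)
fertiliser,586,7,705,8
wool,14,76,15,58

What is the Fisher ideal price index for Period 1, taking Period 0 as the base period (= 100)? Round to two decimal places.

117.98

Laspeyres component (base-period weights):
ΣP(Period 1)Q(Period 0) = 705×7 + 15×76 = 4935 + 1140 = 6075
ΣP(Period 0)Q(Period 0) = 586×7 + 14×76 = 4102 + 1064 = 5166
L = 6075 / 5166 × 100 = 117.5958
Paasche component (current-period weights):
ΣP(Period 1)Q(Period 1) = 705×8 + 15×58 = 5640 + 870 = 6510
ΣP(Period 0)Q(Period 1) = 586×8 + 14×58 = 4688 + 812 = 5500
P = 6510 / 5500 × 100 = 118.3636
Fisher = √(L × P) = √(117.5958 × 118.3636) = 117.9791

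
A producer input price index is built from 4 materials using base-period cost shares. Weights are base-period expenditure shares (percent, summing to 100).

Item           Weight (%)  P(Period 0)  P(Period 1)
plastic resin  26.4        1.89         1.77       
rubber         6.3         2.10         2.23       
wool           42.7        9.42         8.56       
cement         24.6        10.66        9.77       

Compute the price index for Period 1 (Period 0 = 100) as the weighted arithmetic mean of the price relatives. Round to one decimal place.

plastic resin: 26.4 × (1.77/1.89) = 26.4 × 0.936508 = 24.7238
rubber: 6.3 × (2.23/2.10) = 6.3 × 1.061905 = 6.6900
wool: 42.7 × (8.56/9.42) = 42.7 × 0.908705 = 38.8017
cement: 24.6 × (9.77/10.66) = 24.6 × 0.916510 = 22.5462
Index = Σ wᵢ·(p₁ᵢ/p₀ᵢ) = 24.7238 + 6.6900 + 38.8017 + 22.5462 = 92.7617

92.8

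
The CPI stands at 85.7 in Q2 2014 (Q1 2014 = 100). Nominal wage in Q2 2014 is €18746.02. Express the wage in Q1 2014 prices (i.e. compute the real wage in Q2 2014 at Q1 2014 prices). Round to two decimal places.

21874.00

Real = Nominal ÷ (Index/100) = 18746.02 ÷ (85.7/100)
     = 18746.02 ÷ 0.857 = 21874.0023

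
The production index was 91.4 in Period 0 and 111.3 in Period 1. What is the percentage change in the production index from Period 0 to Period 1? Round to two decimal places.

Change = (111.3 − 91.4) / 91.4 × 100
       = 19.9 / 91.4 × 100 = 21.7724%

21.77%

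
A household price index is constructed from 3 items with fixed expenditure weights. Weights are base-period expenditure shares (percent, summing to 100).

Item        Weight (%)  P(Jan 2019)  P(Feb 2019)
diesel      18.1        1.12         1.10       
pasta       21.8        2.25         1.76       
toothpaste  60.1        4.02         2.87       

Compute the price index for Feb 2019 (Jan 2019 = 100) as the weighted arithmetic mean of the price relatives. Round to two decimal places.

77.74

diesel: 18.1 × (1.10/1.12) = 18.1 × 0.982143 = 17.7768
pasta: 21.8 × (1.76/2.25) = 21.8 × 0.782222 = 17.0524
toothpaste: 60.1 × (2.87/4.02) = 60.1 × 0.713930 = 42.9072
Index = Σ wᵢ·(p₁ᵢ/p₀ᵢ) = 17.7768 + 17.0524 + 42.9072 = 77.7364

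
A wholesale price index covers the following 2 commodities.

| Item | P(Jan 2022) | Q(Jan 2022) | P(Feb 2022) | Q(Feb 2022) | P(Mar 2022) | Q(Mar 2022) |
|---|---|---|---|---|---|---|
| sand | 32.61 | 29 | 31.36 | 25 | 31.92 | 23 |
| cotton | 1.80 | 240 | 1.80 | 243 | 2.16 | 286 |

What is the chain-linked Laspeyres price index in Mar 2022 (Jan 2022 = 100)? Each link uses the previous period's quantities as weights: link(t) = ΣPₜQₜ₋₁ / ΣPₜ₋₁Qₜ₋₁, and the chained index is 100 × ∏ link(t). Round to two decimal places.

105.46

Link Jan 2022→Feb 2022:
ΣP(Feb 2022)Q(Jan 2022) = 31.36×29 + 1.80×240 = 909.44 + 432 = 1341.44
ΣP(Jan 2022)Q(Jan 2022) = 32.61×29 + 1.80×240 = 945.69 + 432 = 1377.69
link = 1341.44/1377.69 = 0.973688
Link Feb 2022→Mar 2022:
ΣP(Mar 2022)Q(Feb 2022) = 31.92×25 + 2.16×243 = 798 + 524.88 = 1322.88
ΣP(Feb 2022)Q(Feb 2022) = 31.36×25 + 1.80×243 = 784 + 437.4 = 1221.4
link = 1322.88/1221.4 = 1.083085
Chained index = 100 × 0.973688 × 1.083085 = 105.4587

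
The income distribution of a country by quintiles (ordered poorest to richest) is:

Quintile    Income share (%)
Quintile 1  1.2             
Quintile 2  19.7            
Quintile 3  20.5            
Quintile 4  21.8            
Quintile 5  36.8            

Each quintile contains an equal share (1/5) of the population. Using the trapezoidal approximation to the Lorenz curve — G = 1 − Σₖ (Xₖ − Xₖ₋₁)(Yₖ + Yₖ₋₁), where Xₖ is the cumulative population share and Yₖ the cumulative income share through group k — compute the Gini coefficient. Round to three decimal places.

Cumulative income shares Yₖ: 0.0120, 0.2090, 0.4140, 0.6320, 1.0000
Σ (Xₖ−Xₖ₋₁)(Yₖ+Yₖ₋₁) = (1/5)(0.0120+0.0000) + (1/5)(0.2090+0.0120) + (1/5)(0.4140+0.2090) + (1/5)(0.6320+0.4140) + (1/5)(1.0000+0.6320)
  = 0.0024 + 0.0442 + 0.1246 + 0.2092 + 0.3264 = 0.7068
G = 1 − 0.7068 = 0.2932

0.293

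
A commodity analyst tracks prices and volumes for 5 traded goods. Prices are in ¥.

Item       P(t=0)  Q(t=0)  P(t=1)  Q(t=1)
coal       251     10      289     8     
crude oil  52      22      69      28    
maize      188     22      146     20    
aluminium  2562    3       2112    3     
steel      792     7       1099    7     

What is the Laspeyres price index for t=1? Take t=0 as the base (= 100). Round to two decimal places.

Laspeyres price index uses base-period quantities as weights.
ΣP(t=1)·Q(t=0) = 289×10 + 69×22 + 146×22 + 2112×3 + 1099×7 = 2890 + 1518 + 3212 + 6336 + 7693 = 21649
ΣP(t=0)·Q(t=0) = 251×10 + 52×22 + 188×22 + 2562×3 + 792×7 = 2510 + 1144 + 4136 + 7686 + 5544 = 21020
Index = 21649 / 21020 × 100 = 102.9924

102.99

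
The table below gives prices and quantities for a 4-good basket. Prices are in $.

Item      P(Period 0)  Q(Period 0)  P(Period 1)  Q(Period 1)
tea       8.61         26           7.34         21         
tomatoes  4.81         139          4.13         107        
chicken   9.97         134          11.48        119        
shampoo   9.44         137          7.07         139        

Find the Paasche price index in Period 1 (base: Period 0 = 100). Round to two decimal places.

92.20

Paasche price index uses current-period quantities as weights.
ΣP(Period 1)·Q(Period 1) = 7.34×21 + 4.13×107 + 11.48×119 + 7.07×139 = 154.14 + 441.91 + 1366.12 + 982.73 = 2944.9
ΣP(Period 0)·Q(Period 1) = 8.61×21 + 4.81×107 + 9.97×119 + 9.44×139 = 180.81 + 514.67 + 1186.43 + 1312.16 = 3194.07
Index = 2944.9 / 3194.07 × 100 = 92.1990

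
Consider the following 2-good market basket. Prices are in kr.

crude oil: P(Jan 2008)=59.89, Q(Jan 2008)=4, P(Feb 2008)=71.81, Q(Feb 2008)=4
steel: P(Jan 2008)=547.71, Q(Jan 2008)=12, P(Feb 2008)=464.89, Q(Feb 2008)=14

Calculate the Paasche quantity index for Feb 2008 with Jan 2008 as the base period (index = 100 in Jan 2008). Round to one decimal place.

Paasche quantity index uses current-period prices as weights.
ΣP(Feb 2008)·Q(Feb 2008) = 71.81×4 + 464.89×14 = 287.24 + 6508.46 = 6795.7
ΣP(Feb 2008)·Q(Jan 2008) = 71.81×4 + 464.89×12 = 287.24 + 5578.68 = 5865.92
Index = 6795.7 / 5865.92 × 100 = 115.8505

115.9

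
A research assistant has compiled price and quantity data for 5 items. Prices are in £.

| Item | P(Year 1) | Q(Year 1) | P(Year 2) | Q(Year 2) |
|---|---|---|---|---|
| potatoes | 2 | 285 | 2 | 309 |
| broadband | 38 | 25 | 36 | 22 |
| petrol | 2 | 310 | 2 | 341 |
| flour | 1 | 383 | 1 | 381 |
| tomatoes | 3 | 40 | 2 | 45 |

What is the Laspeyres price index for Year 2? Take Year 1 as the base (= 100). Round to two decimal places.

Laspeyres price index uses base-period quantities as weights.
ΣP(Year 2)·Q(Year 1) = 2×285 + 36×25 + 2×310 + 1×383 + 2×40 = 570 + 900 + 620 + 383 + 80 = 2553
ΣP(Year 1)·Q(Year 1) = 2×285 + 38×25 + 2×310 + 1×383 + 3×40 = 570 + 950 + 620 + 383 + 120 = 2643
Index = 2553 / 2643 × 100 = 96.5948

96.59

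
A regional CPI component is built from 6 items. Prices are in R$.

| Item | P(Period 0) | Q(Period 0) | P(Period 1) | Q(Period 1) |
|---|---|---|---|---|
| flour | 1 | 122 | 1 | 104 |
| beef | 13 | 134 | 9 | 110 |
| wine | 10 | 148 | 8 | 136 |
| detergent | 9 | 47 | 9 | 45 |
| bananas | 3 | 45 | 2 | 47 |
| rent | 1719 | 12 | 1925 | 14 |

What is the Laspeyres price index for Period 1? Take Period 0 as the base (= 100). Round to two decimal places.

106.50

Laspeyres price index uses base-period quantities as weights.
ΣP(Period 1)·Q(Period 0) = 1×122 + 9×134 + 8×148 + 9×47 + 2×45 + 1925×12 = 122 + 1206 + 1184 + 423 + 90 + 23100 = 26125
ΣP(Period 0)·Q(Period 0) = 1×122 + 13×134 + 10×148 + 9×47 + 3×45 + 1719×12 = 122 + 1742 + 1480 + 423 + 135 + 20628 = 24530
Index = 26125 / 24530 × 100 = 106.5022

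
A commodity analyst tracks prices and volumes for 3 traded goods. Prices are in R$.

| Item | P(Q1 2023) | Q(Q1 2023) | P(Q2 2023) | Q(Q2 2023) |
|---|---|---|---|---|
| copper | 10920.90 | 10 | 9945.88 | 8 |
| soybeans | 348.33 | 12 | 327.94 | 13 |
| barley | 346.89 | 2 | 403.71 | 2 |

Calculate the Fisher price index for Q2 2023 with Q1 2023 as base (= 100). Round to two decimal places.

91.38

Laspeyres component (base-period weights):
ΣP(Q2 2023)Q(Q1 2023) = 9945.88×10 + 327.94×12 + 403.71×2 = 99458.8 + 3935.28 + 807.42 = 104201.5
ΣP(Q1 2023)Q(Q1 2023) = 10920.90×10 + 348.33×12 + 346.89×2 = 109209 + 4179.96 + 693.78 = 114082.74
L = 104201.5 / 114082.74 × 100 = 91.3385
Paasche component (current-period weights):
ΣP(Q2 2023)Q(Q2 2023) = 9945.88×8 + 327.94×13 + 403.71×2 = 79567.04 + 4263.22 + 807.42 = 84637.68
ΣP(Q1 2023)Q(Q2 2023) = 10920.90×8 + 348.33×13 + 346.89×2 = 87367.2 + 4528.29 + 693.78 = 92589.27
P = 84637.68 / 92589.27 × 100 = 91.4120
Fisher = √(L × P) = √(91.3385 × 91.4120) = 91.3752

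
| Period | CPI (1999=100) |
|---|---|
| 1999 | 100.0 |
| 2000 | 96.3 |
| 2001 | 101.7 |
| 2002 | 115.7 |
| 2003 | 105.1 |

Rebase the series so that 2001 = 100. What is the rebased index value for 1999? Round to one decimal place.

98.3

Rebased(1999) = 100.0 / 101.7 × 100 = 98.3284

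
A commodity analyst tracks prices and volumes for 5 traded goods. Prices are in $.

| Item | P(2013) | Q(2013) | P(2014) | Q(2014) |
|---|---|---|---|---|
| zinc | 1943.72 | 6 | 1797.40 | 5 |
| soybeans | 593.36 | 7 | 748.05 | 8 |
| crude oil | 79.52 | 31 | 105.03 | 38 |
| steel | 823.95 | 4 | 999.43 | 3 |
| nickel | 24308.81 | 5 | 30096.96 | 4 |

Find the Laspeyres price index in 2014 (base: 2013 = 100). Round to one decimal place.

121.4

Laspeyres price index uses base-period quantities as weights.
ΣP(2014)·Q(2013) = 1797.40×6 + 748.05×7 + 105.03×31 + 999.43×4 + 30096.96×5 = 10784.4 + 5236.35 + 3255.93 + 3997.72 + 150484.8 = 173759.2
ΣP(2013)·Q(2013) = 1943.72×6 + 593.36×7 + 79.52×31 + 823.95×4 + 24308.81×5 = 11662.32 + 4153.52 + 2465.12 + 3295.8 + 121544.05 = 143120.81
Index = 173759.2 / 143120.81 × 100 = 121.4074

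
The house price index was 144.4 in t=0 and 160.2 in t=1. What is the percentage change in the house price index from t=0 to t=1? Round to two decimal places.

Change = (160.2 − 144.4) / 144.4 × 100
       = 15.8 / 144.4 × 100 = 10.9418%

10.94%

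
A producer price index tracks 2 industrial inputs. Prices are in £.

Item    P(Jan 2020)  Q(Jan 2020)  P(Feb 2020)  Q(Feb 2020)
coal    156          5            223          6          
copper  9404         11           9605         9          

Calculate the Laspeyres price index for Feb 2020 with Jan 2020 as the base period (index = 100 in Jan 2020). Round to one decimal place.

102.4

Laspeyres price index uses base-period quantities as weights.
ΣP(Feb 2020)·Q(Jan 2020) = 223×5 + 9605×11 = 1115 + 105655 = 106770
ΣP(Jan 2020)·Q(Jan 2020) = 156×5 + 9404×11 = 780 + 103444 = 104224
Index = 106770 / 104224 × 100 = 102.4428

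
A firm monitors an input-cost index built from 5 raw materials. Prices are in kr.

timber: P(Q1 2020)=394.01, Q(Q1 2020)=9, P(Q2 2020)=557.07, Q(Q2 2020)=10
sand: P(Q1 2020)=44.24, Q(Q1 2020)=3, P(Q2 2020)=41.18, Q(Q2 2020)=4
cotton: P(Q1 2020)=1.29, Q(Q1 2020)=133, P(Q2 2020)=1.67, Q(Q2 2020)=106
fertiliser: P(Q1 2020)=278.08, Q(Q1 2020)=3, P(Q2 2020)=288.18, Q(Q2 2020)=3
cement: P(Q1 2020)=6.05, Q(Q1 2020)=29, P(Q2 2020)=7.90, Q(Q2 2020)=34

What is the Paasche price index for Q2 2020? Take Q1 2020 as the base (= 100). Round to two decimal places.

Paasche price index uses current-period quantities as weights.
ΣP(Q2 2020)·Q(Q2 2020) = 557.07×10 + 41.18×4 + 1.67×106 + 288.18×3 + 7.90×34 = 5570.7 + 164.72 + 177.02 + 864.54 + 268.6 = 7045.58
ΣP(Q1 2020)·Q(Q2 2020) = 394.01×10 + 44.24×4 + 1.29×106 + 278.08×3 + 6.05×34 = 3940.1 + 176.96 + 136.74 + 834.24 + 205.7 = 5293.74
Index = 7045.58 / 5293.74 × 100 = 133.0927

133.09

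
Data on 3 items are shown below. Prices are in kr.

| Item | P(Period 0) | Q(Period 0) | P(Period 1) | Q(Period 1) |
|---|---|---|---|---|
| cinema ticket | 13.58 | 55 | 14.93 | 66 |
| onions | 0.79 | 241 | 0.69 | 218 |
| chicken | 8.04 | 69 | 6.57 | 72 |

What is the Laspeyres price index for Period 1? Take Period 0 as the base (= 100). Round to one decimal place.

Laspeyres price index uses base-period quantities as weights.
ΣP(Period 1)·Q(Period 0) = 14.93×55 + 0.69×241 + 6.57×69 = 821.15 + 166.29 + 453.33 = 1440.77
ΣP(Period 0)·Q(Period 0) = 13.58×55 + 0.79×241 + 8.04×69 = 746.9 + 190.39 + 554.76 = 1492.05
Index = 1440.77 / 1492.05 × 100 = 96.5631

96.6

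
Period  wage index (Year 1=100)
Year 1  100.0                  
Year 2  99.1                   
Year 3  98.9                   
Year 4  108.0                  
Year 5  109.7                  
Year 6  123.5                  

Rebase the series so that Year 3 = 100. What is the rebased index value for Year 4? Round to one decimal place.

109.2

Rebased(Year 4) = 108.0 / 98.9 × 100 = 109.2012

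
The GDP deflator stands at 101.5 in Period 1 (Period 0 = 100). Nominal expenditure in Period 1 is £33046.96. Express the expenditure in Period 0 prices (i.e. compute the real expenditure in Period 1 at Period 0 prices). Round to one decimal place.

Real = Nominal ÷ (Index/100) = 33046.96 ÷ (101.5/100)
     = 33046.96 ÷ 1.015 = 32558.5813

32558.6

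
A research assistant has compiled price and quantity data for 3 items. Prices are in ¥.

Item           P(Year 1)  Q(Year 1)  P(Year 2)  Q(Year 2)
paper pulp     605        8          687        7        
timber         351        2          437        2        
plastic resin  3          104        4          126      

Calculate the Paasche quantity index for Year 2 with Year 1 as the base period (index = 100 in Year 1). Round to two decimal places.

Paasche quantity index uses current-period prices as weights.
ΣP(Year 2)·Q(Year 2) = 687×7 + 437×2 + 4×126 = 4809 + 874 + 504 = 6187
ΣP(Year 2)·Q(Year 1) = 687×8 + 437×2 + 4×104 = 5496 + 874 + 416 = 6786
Index = 6187 / 6786 × 100 = 91.1730

91.17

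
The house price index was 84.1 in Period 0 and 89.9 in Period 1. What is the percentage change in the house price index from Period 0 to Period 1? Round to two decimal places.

6.90%

Change = (89.9 − 84.1) / 84.1 × 100
       = 5.8 / 84.1 × 100 = 6.8966%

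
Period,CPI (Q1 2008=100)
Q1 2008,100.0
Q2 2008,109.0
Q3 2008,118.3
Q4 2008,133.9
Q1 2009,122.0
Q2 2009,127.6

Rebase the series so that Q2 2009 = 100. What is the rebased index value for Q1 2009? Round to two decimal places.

95.61

Rebased(Q1 2009) = 122.0 / 127.6 × 100 = 95.6113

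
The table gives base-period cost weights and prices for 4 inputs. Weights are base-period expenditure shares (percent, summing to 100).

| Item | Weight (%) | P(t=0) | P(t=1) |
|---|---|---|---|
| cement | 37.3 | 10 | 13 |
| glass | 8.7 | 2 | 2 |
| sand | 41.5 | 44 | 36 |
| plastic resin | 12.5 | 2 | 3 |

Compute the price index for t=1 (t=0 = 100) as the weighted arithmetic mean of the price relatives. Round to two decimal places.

109.89

cement: 37.3 × (13/10) = 37.3 × 1.300000 = 48.4900
glass: 8.7 × (2/2) = 8.7 × 1.000000 = 8.7000
sand: 41.5 × (36/44) = 41.5 × 0.818182 = 33.9545
plastic resin: 12.5 × (3/2) = 12.5 × 1.500000 = 18.7500
Index = Σ wᵢ·(p₁ᵢ/p₀ᵢ) = 48.4900 + 8.7000 + 33.9545 + 18.7500 = 109.8945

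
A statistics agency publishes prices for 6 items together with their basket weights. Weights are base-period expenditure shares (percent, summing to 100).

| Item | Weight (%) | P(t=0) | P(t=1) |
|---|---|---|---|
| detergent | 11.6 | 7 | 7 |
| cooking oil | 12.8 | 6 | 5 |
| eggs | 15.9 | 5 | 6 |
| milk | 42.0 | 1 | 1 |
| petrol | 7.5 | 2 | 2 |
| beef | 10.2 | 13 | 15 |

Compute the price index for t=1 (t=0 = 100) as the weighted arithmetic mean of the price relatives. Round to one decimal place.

102.6

detergent: 11.6 × (7/7) = 11.6 × 1.000000 = 11.6000
cooking oil: 12.8 × (5/6) = 12.8 × 0.833333 = 10.6667
eggs: 15.9 × (6/5) = 15.9 × 1.200000 = 19.0800
milk: 42.0 × (1/1) = 42.0 × 1.000000 = 42.0000
petrol: 7.5 × (2/2) = 7.5 × 1.000000 = 7.5000
beef: 10.2 × (15/13) = 10.2 × 1.153846 = 11.7692
Index = Σ wᵢ·(p₁ᵢ/p₀ᵢ) = 11.6000 + 10.6667 + 19.0800 + 42.0000 + 7.5000 + 11.7692 = 102.6159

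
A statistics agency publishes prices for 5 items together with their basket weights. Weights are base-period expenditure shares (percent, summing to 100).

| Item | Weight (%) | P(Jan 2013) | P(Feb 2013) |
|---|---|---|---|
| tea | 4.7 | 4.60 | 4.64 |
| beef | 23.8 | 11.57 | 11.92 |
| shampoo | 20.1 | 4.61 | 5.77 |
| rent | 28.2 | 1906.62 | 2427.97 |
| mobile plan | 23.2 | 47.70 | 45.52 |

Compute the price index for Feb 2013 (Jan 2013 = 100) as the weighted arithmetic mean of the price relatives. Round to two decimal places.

tea: 4.7 × (4.64/4.60) = 4.7 × 1.008696 = 4.7409
beef: 23.8 × (11.92/11.57) = 23.8 × 1.030251 = 24.5200
shampoo: 20.1 × (5.77/4.61) = 20.1 × 1.251627 = 25.1577
rent: 28.2 × (2427.97/1906.62) = 28.2 × 1.273442 = 35.9111
mobile plan: 23.2 × (45.52/47.70) = 23.2 × 0.954298 = 22.1397
Index = Σ wᵢ·(p₁ᵢ/p₀ᵢ) = 4.7409 + 24.5200 + 25.1577 + 35.9111 + 22.1397 = 112.4693

112.47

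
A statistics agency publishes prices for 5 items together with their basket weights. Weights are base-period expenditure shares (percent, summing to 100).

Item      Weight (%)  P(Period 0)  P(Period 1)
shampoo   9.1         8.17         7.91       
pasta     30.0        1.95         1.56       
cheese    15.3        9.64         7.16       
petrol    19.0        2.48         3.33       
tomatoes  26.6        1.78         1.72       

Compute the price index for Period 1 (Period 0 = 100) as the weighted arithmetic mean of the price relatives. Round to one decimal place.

shampoo: 9.1 × (7.91/8.17) = 9.1 × 0.968176 = 8.8104
pasta: 30.0 × (1.56/1.95) = 30.0 × 0.800000 = 24.0000
cheese: 15.3 × (7.16/9.64) = 15.3 × 0.742739 = 11.3639
petrol: 19.0 × (3.33/2.48) = 19.0 × 1.342742 = 25.5121
tomatoes: 26.6 × (1.72/1.78) = 26.6 × 0.966292 = 25.7034
Index = Σ wᵢ·(p₁ᵢ/p₀ᵢ) = 8.8104 + 24.0000 + 11.3639 + 25.5121 + 25.7034 = 95.3898

95.4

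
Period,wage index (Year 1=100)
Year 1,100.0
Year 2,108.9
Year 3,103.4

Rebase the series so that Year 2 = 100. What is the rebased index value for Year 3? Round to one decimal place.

94.9

Rebased(Year 3) = 103.4 / 108.9 × 100 = 94.9495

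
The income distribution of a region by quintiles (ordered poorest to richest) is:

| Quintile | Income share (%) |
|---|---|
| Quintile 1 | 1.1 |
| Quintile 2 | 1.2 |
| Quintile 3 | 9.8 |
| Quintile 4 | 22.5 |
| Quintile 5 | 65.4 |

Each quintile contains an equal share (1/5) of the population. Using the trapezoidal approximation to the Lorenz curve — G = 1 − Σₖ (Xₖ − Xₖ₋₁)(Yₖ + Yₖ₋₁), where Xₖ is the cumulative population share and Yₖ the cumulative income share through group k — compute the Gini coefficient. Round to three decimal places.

Cumulative income shares Yₖ: 0.0110, 0.0230, 0.1210, 0.3460, 1.0000
Σ (Xₖ−Xₖ₋₁)(Yₖ+Yₖ₋₁) = (1/5)(0.0110+0.0000) + (1/5)(0.0230+0.0110) + (1/5)(0.1210+0.0230) + (1/5)(0.3460+0.1210) + (1/5)(1.0000+0.3460)
  = 0.0022 + 0.0068 + 0.0288 + 0.0934 + 0.2692 = 0.4004
G = 1 − 0.4004 = 0.5996

0.600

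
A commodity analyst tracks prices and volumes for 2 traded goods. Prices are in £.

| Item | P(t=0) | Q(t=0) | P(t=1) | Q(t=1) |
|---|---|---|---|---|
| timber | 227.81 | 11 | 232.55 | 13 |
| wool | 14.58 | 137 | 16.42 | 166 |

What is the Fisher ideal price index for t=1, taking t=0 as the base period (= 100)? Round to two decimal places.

106.79

Laspeyres component (base-period weights):
ΣP(t=1)Q(t=0) = 232.55×11 + 16.42×137 = 2558.05 + 2249.54 = 4807.59
ΣP(t=0)Q(t=0) = 227.81×11 + 14.58×137 = 2505.91 + 1997.46 = 4503.37
L = 4807.59 / 4503.37 × 100 = 106.7554
Paasche component (current-period weights):
ΣP(t=1)Q(t=1) = 232.55×13 + 16.42×166 = 3023.15 + 2725.72 = 5748.87
ΣP(t=0)Q(t=1) = 227.81×13 + 14.58×166 = 2961.53 + 2420.28 = 5381.81
P = 5748.87 / 5381.81 × 100 = 106.8204
Fisher = √(L × P) = √(106.7554 × 106.8204) = 106.7879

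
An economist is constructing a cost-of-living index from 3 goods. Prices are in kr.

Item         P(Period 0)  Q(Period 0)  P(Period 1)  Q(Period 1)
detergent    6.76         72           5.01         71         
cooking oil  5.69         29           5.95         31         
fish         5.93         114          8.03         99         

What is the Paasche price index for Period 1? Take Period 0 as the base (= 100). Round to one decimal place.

107.4

Paasche price index uses current-period quantities as weights.
ΣP(Period 1)·Q(Period 1) = 5.01×71 + 5.95×31 + 8.03×99 = 355.71 + 184.45 + 794.97 = 1335.13
ΣP(Period 0)·Q(Period 1) = 6.76×71 + 5.69×31 + 5.93×99 = 479.96 + 176.39 + 587.07 = 1243.42
Index = 1335.13 / 1243.42 × 100 = 107.3756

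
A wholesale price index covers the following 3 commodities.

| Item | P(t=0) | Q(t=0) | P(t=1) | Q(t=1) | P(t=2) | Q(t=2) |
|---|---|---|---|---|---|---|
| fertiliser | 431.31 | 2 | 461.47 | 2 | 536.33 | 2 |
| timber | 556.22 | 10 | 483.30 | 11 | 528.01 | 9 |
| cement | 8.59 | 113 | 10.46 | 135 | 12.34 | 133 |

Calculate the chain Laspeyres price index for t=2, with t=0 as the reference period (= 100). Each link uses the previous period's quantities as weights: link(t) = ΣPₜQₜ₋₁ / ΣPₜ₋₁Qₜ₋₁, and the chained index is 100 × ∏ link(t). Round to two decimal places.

Link t=0→t=1:
ΣP(t=1)Q(t=0) = 461.47×2 + 483.30×10 + 10.46×113 = 922.94 + 4833 + 1181.98 = 6937.92
ΣP(t=0)Q(t=0) = 431.31×2 + 556.22×10 + 8.59×113 = 862.62 + 5562.2 + 970.67 = 7395.49
link = 6937.92/7395.49 = 0.938129
Link t=1→t=2:
ΣP(t=2)Q(t=1) = 536.33×2 + 528.01×11 + 12.34×135 = 1072.66 + 5808.11 + 1665.9 = 8546.67
ΣP(t=1)Q(t=1) = 461.47×2 + 483.30×11 + 10.46×135 = 922.94 + 5316.3 + 1412.1 = 7651.34
link = 8546.67/7651.34 = 1.117016
Chained index = 100 × 0.938129 × 1.117016 = 104.7905

104.79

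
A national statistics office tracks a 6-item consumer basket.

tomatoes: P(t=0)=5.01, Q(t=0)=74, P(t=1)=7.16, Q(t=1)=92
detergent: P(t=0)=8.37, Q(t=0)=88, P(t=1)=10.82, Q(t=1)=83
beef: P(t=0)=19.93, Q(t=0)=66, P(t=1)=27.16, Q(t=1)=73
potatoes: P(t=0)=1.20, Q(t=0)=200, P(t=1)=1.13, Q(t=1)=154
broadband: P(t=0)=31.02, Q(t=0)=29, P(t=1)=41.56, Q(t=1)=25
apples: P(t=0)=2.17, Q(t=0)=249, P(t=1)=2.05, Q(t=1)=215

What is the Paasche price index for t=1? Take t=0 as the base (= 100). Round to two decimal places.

128.63

Paasche price index uses current-period quantities as weights.
ΣP(t=1)·Q(t=1) = 7.16×92 + 10.82×83 + 27.16×73 + 1.13×154 + 41.56×25 + 2.05×215 = 658.72 + 898.06 + 1982.68 + 174.02 + 1039 + 440.75 = 5193.23
ΣP(t=0)·Q(t=1) = 5.01×92 + 8.37×83 + 19.93×73 + 1.20×154 + 31.02×25 + 2.17×215 = 460.92 + 694.71 + 1454.89 + 184.8 + 775.5 + 466.55 = 4037.37
Index = 5193.23 / 4037.37 × 100 = 128.6290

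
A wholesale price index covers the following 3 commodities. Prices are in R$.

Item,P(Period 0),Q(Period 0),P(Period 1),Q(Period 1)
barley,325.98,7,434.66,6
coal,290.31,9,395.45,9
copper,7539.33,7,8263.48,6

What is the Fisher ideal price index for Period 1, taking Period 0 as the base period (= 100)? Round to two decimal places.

111.84

Laspeyres component (base-period weights):
ΣP(Period 1)Q(Period 0) = 434.66×7 + 395.45×9 + 8263.48×7 = 3042.62 + 3559.05 + 57844.36 = 64446.03
ΣP(Period 0)Q(Period 0) = 325.98×7 + 290.31×9 + 7539.33×7 = 2281.86 + 2612.79 + 52775.31 = 57669.96
L = 64446.03 / 57669.96 × 100 = 111.7497
Paasche component (current-period weights):
ΣP(Period 1)Q(Period 1) = 434.66×6 + 395.45×9 + 8263.48×6 = 2607.96 + 3559.05 + 49580.88 = 55747.89
ΣP(Period 0)Q(Period 1) = 325.98×6 + 290.31×9 + 7539.33×6 = 1955.88 + 2612.79 + 45235.98 = 49804.65
P = 55747.89 / 49804.65 × 100 = 111.9331
Fisher = √(L × P) = √(111.7497 × 111.9331) = 111.8414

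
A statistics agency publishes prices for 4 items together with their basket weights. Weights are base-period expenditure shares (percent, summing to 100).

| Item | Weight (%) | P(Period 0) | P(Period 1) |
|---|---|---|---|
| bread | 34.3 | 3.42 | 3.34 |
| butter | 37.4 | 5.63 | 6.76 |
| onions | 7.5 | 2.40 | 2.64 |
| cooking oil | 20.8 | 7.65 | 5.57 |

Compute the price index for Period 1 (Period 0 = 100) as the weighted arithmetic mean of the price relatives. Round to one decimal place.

bread: 34.3 × (3.34/3.42) = 34.3 × 0.976608 = 33.4977
butter: 37.4 × (6.76/5.63) = 37.4 × 1.200710 = 44.9066
onions: 7.5 × (2.64/2.40) = 7.5 × 1.100000 = 8.2500
cooking oil: 20.8 × (5.57/7.65) = 20.8 × 0.728105 = 15.1446
Index = Σ wᵢ·(p₁ᵢ/p₀ᵢ) = 33.4977 + 44.9066 + 8.2500 + 15.1446 = 101.7988

101.8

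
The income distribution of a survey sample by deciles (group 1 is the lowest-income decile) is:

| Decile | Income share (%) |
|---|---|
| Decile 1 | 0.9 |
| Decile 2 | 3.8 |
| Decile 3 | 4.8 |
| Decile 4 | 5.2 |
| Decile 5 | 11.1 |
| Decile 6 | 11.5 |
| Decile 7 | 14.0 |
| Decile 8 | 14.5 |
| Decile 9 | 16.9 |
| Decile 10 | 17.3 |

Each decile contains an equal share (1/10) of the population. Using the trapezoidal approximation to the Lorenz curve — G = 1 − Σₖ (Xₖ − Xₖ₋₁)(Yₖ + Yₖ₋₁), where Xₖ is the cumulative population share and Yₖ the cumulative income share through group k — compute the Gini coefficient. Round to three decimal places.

0.315

Cumulative income shares Yₖ: 0.0090, 0.0470, 0.0950, 0.1470, 0.2580, 0.3730, 0.5130, 0.6580, 0.8270, 1.0000
Σ (Xₖ−Xₖ₋₁)(Yₖ+Yₖ₋₁) = (1/10)(0.0090+0.0000) + (1/10)(0.0470+0.0090) + (1/10)(0.0950+0.0470) + (1/10)(0.1470+0.0950) + (1/10)(0.2580+0.1470) + (1/10)(0.3730+0.2580) + (1/10)(0.5130+0.3730) + (1/10)(0.6580+0.5130) + (1/10)(0.8270+0.6580) + (1/10)(1.0000+0.8270)
  = 0.0009 + 0.0056 + 0.0142 + 0.0242 + 0.0405 + 0.0631 + 0.0886 + 0.1171 + 0.1485 + 0.1827 = 0.6854
G = 1 − 0.6854 = 0.3146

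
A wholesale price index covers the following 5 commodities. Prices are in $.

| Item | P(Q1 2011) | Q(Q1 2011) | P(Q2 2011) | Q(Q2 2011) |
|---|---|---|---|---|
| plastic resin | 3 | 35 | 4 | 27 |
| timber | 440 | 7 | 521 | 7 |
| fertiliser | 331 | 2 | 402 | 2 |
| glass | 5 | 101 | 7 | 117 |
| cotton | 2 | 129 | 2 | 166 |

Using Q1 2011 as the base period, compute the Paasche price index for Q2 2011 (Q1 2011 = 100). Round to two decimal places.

120.46

Paasche price index uses current-period quantities as weights.
ΣP(Q2 2011)·Q(Q2 2011) = 4×27 + 521×7 + 402×2 + 7×117 + 2×166 = 108 + 3647 + 804 + 819 + 332 = 5710
ΣP(Q1 2011)·Q(Q2 2011) = 3×27 + 440×7 + 331×2 + 5×117 + 2×166 = 81 + 3080 + 662 + 585 + 332 = 4740
Index = 5710 / 4740 × 100 = 120.4641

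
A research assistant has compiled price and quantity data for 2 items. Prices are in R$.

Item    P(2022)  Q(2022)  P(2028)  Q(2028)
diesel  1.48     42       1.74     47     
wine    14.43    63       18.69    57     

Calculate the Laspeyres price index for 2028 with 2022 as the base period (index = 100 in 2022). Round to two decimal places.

Laspeyres price index uses base-period quantities as weights.
ΣP(2028)·Q(2022) = 1.74×42 + 18.69×63 = 73.08 + 1177.47 = 1250.55
ΣP(2022)·Q(2022) = 1.48×42 + 14.43×63 = 62.16 + 909.09 = 971.25
Index = 1250.55 / 971.25 × 100 = 128.7568

128.76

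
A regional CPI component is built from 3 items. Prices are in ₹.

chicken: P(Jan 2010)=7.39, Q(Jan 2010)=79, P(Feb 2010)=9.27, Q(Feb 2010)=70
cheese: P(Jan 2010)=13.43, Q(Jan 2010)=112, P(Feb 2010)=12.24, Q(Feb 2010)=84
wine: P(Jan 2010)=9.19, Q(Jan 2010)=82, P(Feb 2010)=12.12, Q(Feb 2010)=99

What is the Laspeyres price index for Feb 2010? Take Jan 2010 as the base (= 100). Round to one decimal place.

109.0

Laspeyres price index uses base-period quantities as weights.
ΣP(Feb 2010)·Q(Jan 2010) = 9.27×79 + 12.24×112 + 12.12×82 = 732.33 + 1370.88 + 993.84 = 3097.05
ΣP(Jan 2010)·Q(Jan 2010) = 7.39×79 + 13.43×112 + 9.19×82 = 583.81 + 1504.16 + 753.58 = 2841.55
Index = 3097.05 / 2841.55 × 100 = 108.9916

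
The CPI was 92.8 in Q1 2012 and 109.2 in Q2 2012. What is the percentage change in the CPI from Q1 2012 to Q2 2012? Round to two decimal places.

17.67%

Change = (109.2 − 92.8) / 92.8 × 100
       = 16.4 / 92.8 × 100 = 17.6724%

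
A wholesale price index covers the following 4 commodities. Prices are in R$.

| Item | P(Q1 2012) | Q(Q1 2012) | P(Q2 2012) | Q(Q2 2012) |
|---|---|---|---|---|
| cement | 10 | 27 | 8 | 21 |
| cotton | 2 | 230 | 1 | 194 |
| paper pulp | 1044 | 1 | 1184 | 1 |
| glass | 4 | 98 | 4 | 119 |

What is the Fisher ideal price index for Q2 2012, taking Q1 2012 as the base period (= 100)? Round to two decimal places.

94.40

Laspeyres component (base-period weights):
ΣP(Q2 2012)Q(Q1 2012) = 8×27 + 1×230 + 1184×1 + 4×98 = 216 + 230 + 1184 + 392 = 2022
ΣP(Q1 2012)Q(Q1 2012) = 10×27 + 2×230 + 1044×1 + 4×98 = 270 + 460 + 1044 + 392 = 2166
L = 2022 / 2166 × 100 = 93.3518
Paasche component (current-period weights):
ΣP(Q2 2012)Q(Q2 2012) = 8×21 + 1×194 + 1184×1 + 4×119 = 168 + 194 + 1184 + 476 = 2022
ΣP(Q1 2012)Q(Q2 2012) = 10×21 + 2×194 + 1044×1 + 4×119 = 210 + 388 + 1044 + 476 = 2118
P = 2022 / 2118 × 100 = 95.4674
Fisher = √(L × P) = √(93.3518 × 95.4674) = 94.4037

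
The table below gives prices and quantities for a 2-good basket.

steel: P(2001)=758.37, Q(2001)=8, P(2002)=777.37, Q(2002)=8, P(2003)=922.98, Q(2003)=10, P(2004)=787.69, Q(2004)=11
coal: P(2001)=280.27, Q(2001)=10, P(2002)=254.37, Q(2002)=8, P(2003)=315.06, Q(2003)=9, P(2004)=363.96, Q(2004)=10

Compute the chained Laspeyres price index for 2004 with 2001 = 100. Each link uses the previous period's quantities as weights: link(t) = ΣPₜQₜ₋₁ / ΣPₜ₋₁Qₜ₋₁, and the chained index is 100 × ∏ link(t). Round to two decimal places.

109.58

Link 2001→2002:
ΣP(2002)Q(2001) = 777.37×8 + 254.37×10 = 6218.96 + 2543.7 = 8762.66
ΣP(2001)Q(2001) = 758.37×8 + 280.27×10 = 6066.96 + 2802.7 = 8869.66
link = 8762.66/8869.66 = 0.987936
Link 2002→2003:
ΣP(2003)Q(2002) = 922.98×8 + 315.06×8 = 7383.84 + 2520.48 = 9904.32
ΣP(2002)Q(2002) = 777.37×8 + 254.37×8 = 6218.96 + 2034.96 = 8253.92
link = 9904.32/8253.92 = 1.199953
Link 2003→2004:
ΣP(2004)Q(2003) = 787.69×10 + 363.96×9 = 7876.9 + 3275.64 = 11152.54
ΣP(2003)Q(2003) = 922.98×10 + 315.06×9 = 9229.8 + 2835.54 = 12065.34
link = 11152.54/12065.34 = 0.924345
Chained index = 100 × 0.987936 × 1.199953 × 0.924345 = 109.5791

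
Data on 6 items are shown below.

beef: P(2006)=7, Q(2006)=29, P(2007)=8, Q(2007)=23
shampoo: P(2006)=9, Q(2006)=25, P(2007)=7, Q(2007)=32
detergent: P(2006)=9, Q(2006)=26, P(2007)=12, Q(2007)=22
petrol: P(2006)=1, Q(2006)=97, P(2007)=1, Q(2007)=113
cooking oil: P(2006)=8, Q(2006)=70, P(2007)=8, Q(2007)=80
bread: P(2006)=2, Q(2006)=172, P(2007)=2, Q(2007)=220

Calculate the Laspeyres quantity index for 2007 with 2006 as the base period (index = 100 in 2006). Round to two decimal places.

110.64

Laspeyres quantity index uses base-period prices as weights.
ΣP(2006)·Q(2007) = 7×23 + 9×32 + 9×22 + 1×113 + 8×80 + 2×220 = 161 + 288 + 198 + 113 + 640 + 440 = 1840
ΣP(2006)·Q(2006) = 7×29 + 9×25 + 9×26 + 1×97 + 8×70 + 2×172 = 203 + 225 + 234 + 97 + 560 + 344 = 1663
Index = 1840 / 1663 × 100 = 110.6434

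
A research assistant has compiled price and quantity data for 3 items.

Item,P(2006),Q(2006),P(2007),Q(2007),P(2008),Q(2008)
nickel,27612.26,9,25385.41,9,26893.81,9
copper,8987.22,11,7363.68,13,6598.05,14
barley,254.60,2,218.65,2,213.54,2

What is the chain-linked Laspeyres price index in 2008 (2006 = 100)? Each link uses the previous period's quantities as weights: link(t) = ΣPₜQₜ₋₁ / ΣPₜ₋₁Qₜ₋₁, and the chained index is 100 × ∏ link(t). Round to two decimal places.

90.08

Link 2006→2007:
ΣP(2007)Q(2006) = 25385.41×9 + 7363.68×11 + 218.65×2 = 228468.69 + 81000.48 + 437.3 = 309906.47
ΣP(2006)Q(2006) = 27612.26×9 + 8987.22×11 + 254.60×2 = 248510.34 + 98859.42 + 509.2 = 347878.96
link = 309906.47/347878.96 = 0.890846
Link 2007→2008:
ΣP(2008)Q(2007) = 26893.81×9 + 6598.05×13 + 213.54×2 = 242044.29 + 85774.65 + 427.08 = 328246.02
ΣP(2007)Q(2007) = 25385.41×9 + 7363.68×13 + 218.65×2 = 228468.69 + 95727.84 + 437.3 = 324633.83
link = 328246.02/324633.83 = 1.011127
Chained index = 100 × 0.890846 × 1.011127 = 90.0758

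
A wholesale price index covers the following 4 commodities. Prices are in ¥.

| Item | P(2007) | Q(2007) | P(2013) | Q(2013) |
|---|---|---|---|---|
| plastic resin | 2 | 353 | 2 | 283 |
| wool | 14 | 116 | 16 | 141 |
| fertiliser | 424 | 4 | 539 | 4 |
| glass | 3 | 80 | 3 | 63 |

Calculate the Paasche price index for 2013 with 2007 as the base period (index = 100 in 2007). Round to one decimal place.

Paasche price index uses current-period quantities as weights.
ΣP(2013)·Q(2013) = 2×283 + 16×141 + 539×4 + 3×63 = 566 + 2256 + 2156 + 189 = 5167
ΣP(2007)·Q(2013) = 2×283 + 14×141 + 424×4 + 3×63 = 566 + 1974 + 1696 + 189 = 4425
Index = 5167 / 4425 × 100 = 116.7684

116.8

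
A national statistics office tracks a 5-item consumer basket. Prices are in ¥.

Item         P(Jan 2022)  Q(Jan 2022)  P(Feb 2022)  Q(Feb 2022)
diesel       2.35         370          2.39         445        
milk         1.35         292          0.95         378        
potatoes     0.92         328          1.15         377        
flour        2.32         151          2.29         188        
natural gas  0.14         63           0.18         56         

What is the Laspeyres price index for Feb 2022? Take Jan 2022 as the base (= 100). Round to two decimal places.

98.52

Laspeyres price index uses base-period quantities as weights.
ΣP(Feb 2022)·Q(Jan 2022) = 2.39×370 + 0.95×292 + 1.15×328 + 2.29×151 + 0.18×63 = 884.3 + 277.4 + 377.2 + 345.79 + 11.34 = 1896.03
ΣP(Jan 2022)·Q(Jan 2022) = 2.35×370 + 1.35×292 + 0.92×328 + 2.32×151 + 0.14×63 = 869.5 + 394.2 + 301.76 + 350.32 + 8.82 = 1924.6
Index = 1896.03 / 1924.6 × 100 = 98.5155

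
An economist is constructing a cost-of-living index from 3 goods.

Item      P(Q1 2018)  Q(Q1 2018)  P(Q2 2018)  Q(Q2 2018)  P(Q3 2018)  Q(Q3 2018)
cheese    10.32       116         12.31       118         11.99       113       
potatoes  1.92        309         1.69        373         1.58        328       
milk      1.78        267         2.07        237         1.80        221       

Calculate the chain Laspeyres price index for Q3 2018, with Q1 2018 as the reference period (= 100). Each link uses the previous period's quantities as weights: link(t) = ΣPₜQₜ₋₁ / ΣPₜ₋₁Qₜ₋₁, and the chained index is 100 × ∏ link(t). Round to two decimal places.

104.34

Link Q1 2018→Q2 2018:
ΣP(Q2 2018)Q(Q1 2018) = 12.31×116 + 1.69×309 + 2.07×267 = 1427.96 + 522.21 + 552.69 = 2502.86
ΣP(Q1 2018)Q(Q1 2018) = 10.32×116 + 1.92×309 + 1.78×267 = 1197.12 + 593.28 + 475.26 = 2265.66
link = 2502.86/2265.66 = 1.104694
Link Q2 2018→Q3 2018:
ΣP(Q3 2018)Q(Q2 2018) = 11.99×118 + 1.58×373 + 1.80×237 = 1414.82 + 589.34 + 426.6 = 2430.76
ΣP(Q2 2018)Q(Q2 2018) = 12.31×118 + 1.69×373 + 2.07×237 = 1452.58 + 630.37 + 490.59 = 2573.54
link = 2430.76/2573.54 = 0.944520
Chained index = 100 × 1.104694 × 0.944520 = 104.3405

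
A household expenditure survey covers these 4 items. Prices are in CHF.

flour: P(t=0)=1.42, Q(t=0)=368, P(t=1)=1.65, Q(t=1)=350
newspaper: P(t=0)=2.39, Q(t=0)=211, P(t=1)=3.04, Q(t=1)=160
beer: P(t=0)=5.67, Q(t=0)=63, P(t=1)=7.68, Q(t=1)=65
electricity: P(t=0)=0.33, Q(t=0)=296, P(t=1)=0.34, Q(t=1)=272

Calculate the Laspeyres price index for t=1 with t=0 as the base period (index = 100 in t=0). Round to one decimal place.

Laspeyres price index uses base-period quantities as weights.
ΣP(t=1)·Q(t=0) = 1.65×368 + 3.04×211 + 7.68×63 + 0.34×296 = 607.2 + 641.44 + 483.84 + 100.64 = 1833.12
ΣP(t=0)·Q(t=0) = 1.42×368 + 2.39×211 + 5.67×63 + 0.33×296 = 522.56 + 504.29 + 357.21 + 97.68 = 1481.74
Index = 1833.12 / 1481.74 × 100 = 123.7140

123.7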